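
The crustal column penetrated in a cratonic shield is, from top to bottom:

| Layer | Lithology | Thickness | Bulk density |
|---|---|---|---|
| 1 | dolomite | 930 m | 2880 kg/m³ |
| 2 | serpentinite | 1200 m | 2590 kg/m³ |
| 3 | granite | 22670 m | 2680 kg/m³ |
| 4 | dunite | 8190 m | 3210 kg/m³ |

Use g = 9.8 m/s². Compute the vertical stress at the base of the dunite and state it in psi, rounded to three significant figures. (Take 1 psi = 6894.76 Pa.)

132000 psi

dolomite: 2880 kg/m³ × 9.8 m/s² × 930 m = 2.625×10^7 Pa = 3807 psi
serpentinite: 2590 kg/m³ × 9.8 m/s² × 1200 m = 3.046×10^7 Pa = 4418 psi
granite: 2680 kg/m³ × 9.8 m/s² × 22670 m = 5.954×10^8 Pa = 86356 psi
dunite: 3210 kg/m³ × 9.8 m/s² × 8190 m = 2.576×10^8 Pa = 37368 psi
Total = 3807 + 4418 + 86356 + 37368 = 1.3195×10^5 psi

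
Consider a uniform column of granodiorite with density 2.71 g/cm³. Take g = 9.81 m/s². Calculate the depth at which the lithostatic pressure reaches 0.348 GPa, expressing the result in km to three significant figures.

h = P/(ρg) = 0.348 GPa / (2710 kg/m³ × 9.81 m/s²) = 3.480×10^8 Pa / 26585 Pa/m = 13090 m
= 13.090 km

13.1 km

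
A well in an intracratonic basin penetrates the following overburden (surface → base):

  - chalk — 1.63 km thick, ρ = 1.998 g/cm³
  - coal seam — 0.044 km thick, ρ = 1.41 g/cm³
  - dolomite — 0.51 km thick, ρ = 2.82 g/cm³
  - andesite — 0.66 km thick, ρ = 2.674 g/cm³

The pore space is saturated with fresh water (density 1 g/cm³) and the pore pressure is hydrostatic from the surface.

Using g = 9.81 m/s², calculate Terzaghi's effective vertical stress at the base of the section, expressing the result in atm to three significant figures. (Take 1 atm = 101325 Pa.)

356 atm

Overburden (lithostatic) stress σ_v:
chalk: 1998 kg/m³ × 9.81 m/s² × 1630 m = 3.195×10^7 Pa = 31.95 MPa
coal seam: 1410 kg/m³ × 9.81 m/s² × 44 m = 6.086×10^5 Pa = 0.6086 MPa
dolomite: 2820 kg/m³ × 9.81 m/s² × 510 m = 1.411×10^7 Pa = 14.11 MPa
andesite: 2674 kg/m³ × 9.81 m/s² × 660 m = 1.731×10^7 Pa = 17.31 MPa
Total = 31.95 + 0.6086 + 14.11 + 17.31 = 63.979 MPa
Pore pressure P_p = 1000 kg/m³ × 9.81 m/s² × 2844 m = 2.790×10^7 Pa = 27.90 MPa
Effective stress σ' = σ_v − P_p = 63.98 − 27.90 = 36.079 MPa = 356.08 atm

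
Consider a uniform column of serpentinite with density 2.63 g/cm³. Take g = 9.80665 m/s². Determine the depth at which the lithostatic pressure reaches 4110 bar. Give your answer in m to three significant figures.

15900 m

h = P/(ρg) = 4110 bar / (2630 kg/m³ × 9.80665 m/s²) = 4.110×10^8 Pa / 25791 Pa/m = 15935 m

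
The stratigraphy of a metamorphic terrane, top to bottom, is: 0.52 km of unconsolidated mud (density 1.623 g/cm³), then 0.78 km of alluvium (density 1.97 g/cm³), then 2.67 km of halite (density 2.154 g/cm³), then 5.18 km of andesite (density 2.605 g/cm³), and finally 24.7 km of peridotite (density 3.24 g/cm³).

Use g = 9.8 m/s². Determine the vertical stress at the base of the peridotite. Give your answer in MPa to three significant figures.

996 MPa

unconsolidated mud: 1623 kg/m³ × 9.8 m/s² × 520 m = 8.271×10^6 Pa = 8.271 MPa
alluvium: 1970 kg/m³ × 9.8 m/s² × 780 m = 1.506×10^7 Pa = 15.06 MPa
halite: 2154 kg/m³ × 9.8 m/s² × 2670 m = 5.636×10^7 Pa = 56.36 MPa
andesite: 2605 kg/m³ × 9.8 m/s² × 5180 m = 1.322×10^8 Pa = 132.2 MPa
peridotite: 3240 kg/m³ × 9.8 m/s² × 24700 m = 7.843×10^8 Pa = 784.3 MPa
Total = 8.271 + 15.06 + 56.36 + 132.2 + 784.3 = 996.21 MPa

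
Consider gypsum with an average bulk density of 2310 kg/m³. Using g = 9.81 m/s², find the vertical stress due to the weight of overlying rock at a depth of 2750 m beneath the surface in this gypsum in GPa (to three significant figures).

0.0623 GPa

gypsum: 2310 kg/m³ × 9.81 m/s² × 2750 m = 6.232×10^7 Pa = 0.06232 GPa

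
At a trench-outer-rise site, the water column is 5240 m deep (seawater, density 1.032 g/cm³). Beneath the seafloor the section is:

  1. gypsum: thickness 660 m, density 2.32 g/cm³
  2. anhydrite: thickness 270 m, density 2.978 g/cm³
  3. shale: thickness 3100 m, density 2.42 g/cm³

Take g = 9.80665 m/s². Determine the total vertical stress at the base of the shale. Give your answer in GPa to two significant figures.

seawater: 1032 kg/m³ × 9.80665 m/s² × 5240 m = 5.303×10^7 Pa = 0.05303 GPa
gypsum: 2320 kg/m³ × 9.80665 m/s² × 660 m = 1.502×10^7 Pa = 0.01502 GPa
anhydrite: 2978 kg/m³ × 9.80665 m/s² × 270 m = 7.885×10^6 Pa = 7.885×10^-3 GPa
shale: 2420 kg/m³ × 9.80665 m/s² × 3100 m = 7.357×10^7 Pa = 0.07357 GPa
Total = 0.05303 + 0.01502 + 7.885×10^-3 + 0.07357 = 0.14950 GPa

0.15 GPa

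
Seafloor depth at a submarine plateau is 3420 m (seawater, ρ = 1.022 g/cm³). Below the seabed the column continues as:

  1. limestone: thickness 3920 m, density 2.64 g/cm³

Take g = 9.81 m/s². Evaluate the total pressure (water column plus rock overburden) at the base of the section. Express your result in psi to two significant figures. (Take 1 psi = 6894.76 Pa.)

20000 psi

seawater: 1022 kg/m³ × 9.81 m/s² × 3420 m = 3.429×10^7 Pa = 4973 psi
limestone: 2640 kg/m³ × 9.81 m/s² × 3920 m = 1.015×10^8 Pa = 14724 psi
Total = 4973 + 14724 = 19698 psi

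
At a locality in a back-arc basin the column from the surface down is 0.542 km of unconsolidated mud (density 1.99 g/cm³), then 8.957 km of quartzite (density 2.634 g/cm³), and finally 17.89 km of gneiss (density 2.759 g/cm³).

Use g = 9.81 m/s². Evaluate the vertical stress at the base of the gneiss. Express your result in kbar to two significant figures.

unconsolidated mud: 1990 kg/m³ × 9.81 m/s² × 542 m = 1.058×10^7 Pa = 0.1058 kbar
quartzite: 2634 kg/m³ × 9.81 m/s² × 8957 m = 2.314×10^8 Pa = 2.314 kbar
gneiss: 2759 kg/m³ × 9.81 m/s² × 17890 m = 4.842×10^8 Pa = 4.842 kbar
Total = 0.1058 + 2.314 + 4.842 = 7.2623 kbar

7.3 kbar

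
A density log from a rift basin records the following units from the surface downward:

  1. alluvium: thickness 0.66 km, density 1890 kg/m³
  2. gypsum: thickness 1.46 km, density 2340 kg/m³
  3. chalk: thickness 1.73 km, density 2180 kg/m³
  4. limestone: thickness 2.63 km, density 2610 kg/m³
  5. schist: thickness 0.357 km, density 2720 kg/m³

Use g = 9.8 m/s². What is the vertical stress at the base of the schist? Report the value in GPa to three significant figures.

0.159 GPa

alluvium: 1890 kg/m³ × 9.8 m/s² × 660 m = 1.222×10^7 Pa = 0.01222 GPa
gypsum: 2340 kg/m³ × 9.8 m/s² × 1460 m = 3.348×10^7 Pa = 0.03348 GPa
chalk: 2180 kg/m³ × 9.8 m/s² × 1730 m = 3.696×10^7 Pa = 0.03696 GPa
limestone: 2610 kg/m³ × 9.8 m/s² × 2630 m = 6.727×10^7 Pa = 0.06727 GPa
schist: 2720 kg/m³ × 9.8 m/s² × 357 m = 9.516×10^6 Pa = 9.516×10^-3 GPa
Total = 0.01222 + 0.03348 + 0.03696 + 0.06727 + 9.516×10^-3 = 0.15945 GPa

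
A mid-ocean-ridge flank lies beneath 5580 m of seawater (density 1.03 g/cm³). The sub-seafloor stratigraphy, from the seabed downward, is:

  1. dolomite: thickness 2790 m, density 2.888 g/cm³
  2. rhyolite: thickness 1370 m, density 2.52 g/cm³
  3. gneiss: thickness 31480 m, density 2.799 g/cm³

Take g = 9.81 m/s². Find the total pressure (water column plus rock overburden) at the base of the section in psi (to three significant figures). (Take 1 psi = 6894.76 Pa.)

seawater: 1030 kg/m³ × 9.81 m/s² × 5580 m = 5.638×10^7 Pa = 8178 psi
dolomite: 2888 kg/m³ × 9.81 m/s² × 2790 m = 7.904×10^7 Pa = 11464 psi
rhyolite: 2520 kg/m³ × 9.81 m/s² × 1370 m = 3.387×10^7 Pa = 4912 psi
gneiss: 2799 kg/m³ × 9.81 m/s² × 31480 m = 8.644×10^8 Pa = 1.254×10^5 psi
Total = 8178 + 11464 + 4912 + 1.254×10^5 = 1.4992×10^5 psi

150000 psi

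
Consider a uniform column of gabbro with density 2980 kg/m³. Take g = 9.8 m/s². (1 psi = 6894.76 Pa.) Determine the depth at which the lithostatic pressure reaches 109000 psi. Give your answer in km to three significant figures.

25.7 km

h = P/(ρg) = 109000 psi / (2980 kg/m³ × 9.8 m/s²) = 7.515×10^8 Pa / 29204 Pa/m = 25734 m
= 25.734 km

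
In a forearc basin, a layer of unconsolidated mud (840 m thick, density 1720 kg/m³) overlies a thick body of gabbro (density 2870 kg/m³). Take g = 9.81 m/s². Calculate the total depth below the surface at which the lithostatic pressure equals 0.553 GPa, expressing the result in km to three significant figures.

Pressure at base of upper layers: 1720×9.81×840 = 1.417×10^7 Pa = 0.01417 GPa
Remaining pressure to be supplied by gabbro: 5.530×10^8 − 1.417×10^7 = 5.388×10^8 Pa
Additional depth in gabbro = 5.388×10^8 Pa / (2870 kg/m³ × 9.81 m/s²) = 19138 m
Total depth = 840 m + 19138 m = 19978 m
= 19.978 km

20.0 km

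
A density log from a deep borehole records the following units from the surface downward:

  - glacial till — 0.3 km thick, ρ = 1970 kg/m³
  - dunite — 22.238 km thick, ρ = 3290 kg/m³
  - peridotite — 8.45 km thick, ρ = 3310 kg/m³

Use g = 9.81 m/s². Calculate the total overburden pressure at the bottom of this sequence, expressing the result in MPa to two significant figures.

1000 MPa

glacial till: 1970 kg/m³ × 9.81 m/s² × 300 m = 5.798×10^6 Pa = 5.798 MPa
dunite: 3290 kg/m³ × 9.81 m/s² × 22238 m = 7.177×10^8 Pa = 717.7 MPa
peridotite: 3310 kg/m³ × 9.81 m/s² × 8450 m = 2.744×10^8 Pa = 274.4 MPa
Total = 5.798 + 717.7 + 274.4 = 997.91 MPa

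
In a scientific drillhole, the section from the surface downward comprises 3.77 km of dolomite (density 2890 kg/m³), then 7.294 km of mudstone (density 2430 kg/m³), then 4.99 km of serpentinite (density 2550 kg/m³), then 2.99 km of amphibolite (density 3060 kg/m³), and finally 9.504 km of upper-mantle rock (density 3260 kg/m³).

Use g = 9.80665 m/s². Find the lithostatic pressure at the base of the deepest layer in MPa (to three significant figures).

799 MPa

dolomite: 2890 kg/m³ × 9.80665 m/s² × 3770 m = 1.068×10^8 Pa = 106.8 MPa
mudstone: 2430 kg/m³ × 9.80665 m/s² × 7294 m = 1.738×10^8 Pa = 173.8 MPa
serpentinite: 2550 kg/m³ × 9.80665 m/s² × 4990 m = 1.248×10^8 Pa = 124.8 MPa
amphibolite: 3060 kg/m³ × 9.80665 m/s² × 2990 m = 8.972×10^7 Pa = 89.72 MPa
upper-mantle rock: 3260 kg/m³ × 9.80665 m/s² × 9504 m = 3.038×10^8 Pa = 303.8 MPa
Total = 106.8 + 173.8 + 124.8 + 89.72 + 303.8 = 799.01 MPa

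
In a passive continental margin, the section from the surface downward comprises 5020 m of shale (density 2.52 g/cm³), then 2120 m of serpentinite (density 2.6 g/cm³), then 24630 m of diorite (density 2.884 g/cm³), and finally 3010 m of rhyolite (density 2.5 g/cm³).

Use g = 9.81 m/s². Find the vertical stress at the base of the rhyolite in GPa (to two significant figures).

shale: 2520 kg/m³ × 9.81 m/s² × 5020 m = 1.241×10^8 Pa = 0.1241 GPa
serpentinite: 2600 kg/m³ × 9.81 m/s² × 2120 m = 5.407×10^7 Pa = 0.05407 GPa
diorite: 2884 kg/m³ × 9.81 m/s² × 24630 m = 6.968×10^8 Pa = 0.6968 GPa
rhyolite: 2500 kg/m³ × 9.81 m/s² × 3010 m = 7.382×10^7 Pa = 0.07382 GPa
Total = 0.1241 + 0.05407 + 0.6968 + 0.07382 = 0.94883 GPa

0.95 GPa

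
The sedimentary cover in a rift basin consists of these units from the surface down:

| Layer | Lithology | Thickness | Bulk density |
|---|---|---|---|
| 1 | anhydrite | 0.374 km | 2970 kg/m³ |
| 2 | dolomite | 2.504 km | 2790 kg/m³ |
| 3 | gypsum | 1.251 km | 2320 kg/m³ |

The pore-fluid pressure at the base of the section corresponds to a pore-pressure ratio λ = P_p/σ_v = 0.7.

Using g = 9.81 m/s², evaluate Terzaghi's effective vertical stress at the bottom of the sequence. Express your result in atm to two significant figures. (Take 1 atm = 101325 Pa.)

320 atm

Overburden (lithostatic) stress σ_v:
anhydrite: 2970 kg/m³ × 9.81 m/s² × 374 m = 1.090×10^7 Pa = 10.90 MPa
dolomite: 2790 kg/m³ × 9.81 m/s² × 2504 m = 6.853×10^7 Pa = 68.53 MPa
gypsum: 2320 kg/m³ × 9.81 m/s² × 1251 m = 2.847×10^7 Pa = 28.47 MPa
Total = 10.90 + 68.53 + 28.47 = 107.90 MPa
Pore pressure P_p = λ·σ_v = 0.7 × 107.9 MPa = 75.53 MPa
Effective stress σ' = σ_v − P_p = 107.9 − 75.53 = 32.371 MPa = 319.48 atm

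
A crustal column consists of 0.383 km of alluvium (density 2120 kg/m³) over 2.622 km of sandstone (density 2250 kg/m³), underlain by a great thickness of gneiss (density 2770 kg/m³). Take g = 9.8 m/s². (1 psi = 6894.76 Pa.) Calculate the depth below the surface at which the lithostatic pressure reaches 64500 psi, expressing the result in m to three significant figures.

17000 m

Pressure at base of upper layers: 2120×9.8×383 + 2250×9.8×2622 = 6.577×10^7 Pa = 9539 psi
Remaining pressure to be supplied by gneiss: 4.447×10^8 − 6.577×10^7 = 3.789×10^8 Pa
Additional depth in gneiss = 3.789×10^8 Pa / (2770 kg/m³ × 9.8 m/s²) = 13959 m
Total depth = 3005 m + 13959 m = 16964 m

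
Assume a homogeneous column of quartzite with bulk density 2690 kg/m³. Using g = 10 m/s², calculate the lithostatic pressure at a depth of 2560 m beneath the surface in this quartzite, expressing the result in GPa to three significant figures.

0.0689 GPa

quartzite: 2690 kg/m³ × 10 m/s² × 2560 m = 6.886×10^7 Pa = 0.06886 GPa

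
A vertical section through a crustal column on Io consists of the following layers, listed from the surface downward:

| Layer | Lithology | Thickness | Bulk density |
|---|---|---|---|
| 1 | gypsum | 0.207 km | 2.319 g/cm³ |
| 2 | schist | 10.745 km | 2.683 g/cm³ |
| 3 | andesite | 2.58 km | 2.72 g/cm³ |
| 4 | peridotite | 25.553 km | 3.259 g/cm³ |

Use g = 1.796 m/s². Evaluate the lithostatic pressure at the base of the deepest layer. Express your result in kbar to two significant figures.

2.1 kbar

gypsum: 2319 kg/m³ × 1.796 m/s² × 207 m = 8.621×10^5 Pa = 8.621×10^-3 kbar
schist: 2683 kg/m³ × 1.796 m/s² × 10745 m = 5.178×10^7 Pa = 0.5178 kbar
andesite: 2720 kg/m³ × 1.796 m/s² × 2580 m = 1.260×10^7 Pa = 0.1260 kbar
peridotite: 3259 kg/m³ × 1.796 m/s² × 25553 m = 1.496×10^8 Pa = 1.496 kbar
Total = 8.621×10^-3 + 0.5178 + 0.1260 + 1.496 = 2.1481 kbar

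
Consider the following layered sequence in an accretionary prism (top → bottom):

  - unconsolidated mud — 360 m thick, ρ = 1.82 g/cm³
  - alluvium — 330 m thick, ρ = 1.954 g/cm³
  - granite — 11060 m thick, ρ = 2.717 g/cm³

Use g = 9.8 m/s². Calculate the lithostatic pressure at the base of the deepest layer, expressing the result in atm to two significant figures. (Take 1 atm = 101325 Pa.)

unconsolidated mud: 1820 kg/m³ × 9.8 m/s² × 360 m = 6.421×10^6 Pa = 63.37 atm
alluvium: 1954 kg/m³ × 9.8 m/s² × 330 m = 6.319×10^6 Pa = 62.37 atm
granite: 2717 kg/m³ × 9.8 m/s² × 11060 m = 2.945×10^8 Pa = 2906 atm
Total = 63.37 + 62.37 + 2906 = 3032.1 atm

3000 atm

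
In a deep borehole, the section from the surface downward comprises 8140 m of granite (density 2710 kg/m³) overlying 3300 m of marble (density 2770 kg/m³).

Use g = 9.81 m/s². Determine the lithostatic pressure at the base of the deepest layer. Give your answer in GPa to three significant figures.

0.306 GPa

granite: 2710 kg/m³ × 9.81 m/s² × 8140 m = 2.164×10^8 Pa = 0.2164 GPa
marble: 2770 kg/m³ × 9.81 m/s² × 3300 m = 8.967×10^7 Pa = 0.08967 GPa
Total = 0.2164 + 0.08967 = 0.30608 GPa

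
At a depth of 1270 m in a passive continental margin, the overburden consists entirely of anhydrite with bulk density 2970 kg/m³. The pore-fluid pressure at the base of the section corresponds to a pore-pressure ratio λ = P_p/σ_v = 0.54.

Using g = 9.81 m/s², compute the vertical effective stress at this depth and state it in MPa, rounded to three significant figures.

17.0 MPa

Overburden (lithostatic) stress σ_v:
anhydrite: 2970 kg/m³ × 9.81 m/s² × 1270 m = 3.700×10^7 Pa = 37.00 MPa
Pore pressure P_p = λ·σ_v = 0.54 × 37.00 MPa = 19.98 MPa
Effective stress σ' = σ_v − P_p = 37.00 − 19.98 = 17.021 MPa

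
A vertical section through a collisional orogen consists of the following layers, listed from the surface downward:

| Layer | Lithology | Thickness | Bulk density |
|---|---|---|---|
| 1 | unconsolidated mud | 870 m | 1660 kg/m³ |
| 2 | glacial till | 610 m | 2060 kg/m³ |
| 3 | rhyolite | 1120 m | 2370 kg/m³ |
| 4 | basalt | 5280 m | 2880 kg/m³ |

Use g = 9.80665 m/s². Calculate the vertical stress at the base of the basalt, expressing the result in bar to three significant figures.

2020 bar

unconsolidated mud: 1660 kg/m³ × 9.80665 m/s² × 870 m = 1.416×10^7 Pa = 141.6 bar
glacial till: 2060 kg/m³ × 9.80665 m/s² × 610 m = 1.232×10^7 Pa = 123.2 bar
rhyolite: 2370 kg/m³ × 9.80665 m/s² × 1120 m = 2.603×10^7 Pa = 260.3 bar
basalt: 2880 kg/m³ × 9.80665 m/s² × 5280 m = 1.491×10^8 Pa = 1491 bar
Total = 141.6 + 123.2 + 260.3 + 1491 = 2016.4 bar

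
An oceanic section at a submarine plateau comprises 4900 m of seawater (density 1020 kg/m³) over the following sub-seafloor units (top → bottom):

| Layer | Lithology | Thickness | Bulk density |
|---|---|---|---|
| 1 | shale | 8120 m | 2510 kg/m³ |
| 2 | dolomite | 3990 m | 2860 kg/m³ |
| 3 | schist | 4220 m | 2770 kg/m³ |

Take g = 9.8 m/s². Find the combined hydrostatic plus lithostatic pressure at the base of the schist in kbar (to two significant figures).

4.8 kbar

seawater: 1020 kg/m³ × 9.8 m/s² × 4900 m = 4.898×10^7 Pa = 0.4898 kbar
shale: 2510 kg/m³ × 9.8 m/s² × 8120 m = 1.997×10^8 Pa = 1.997 kbar
dolomite: 2860 kg/m³ × 9.8 m/s² × 3990 m = 1.118×10^8 Pa = 1.118 kbar
schist: 2770 kg/m³ × 9.8 m/s² × 4220 m = 1.146×10^8 Pa = 1.146 kbar
Total = 0.4898 + 1.997 + 1.118 + 1.146 = 4.7510 kbar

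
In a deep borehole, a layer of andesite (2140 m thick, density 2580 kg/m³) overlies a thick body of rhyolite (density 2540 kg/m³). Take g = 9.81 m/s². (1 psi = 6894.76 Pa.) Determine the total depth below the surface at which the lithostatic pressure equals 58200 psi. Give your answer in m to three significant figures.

16100 m

Pressure at base of upper layers: 2580×9.81×2140 = 5.416×10^7 Pa = 7856 psi
Remaining pressure to be supplied by rhyolite: 4.013×10^8 − 5.416×10^7 = 3.471×10^8 Pa
Additional depth in rhyolite = 3.471×10^8 Pa / (2540 kg/m³ × 9.81 m/s²) = 13931 m
Total depth = 2140 m + 13931 m = 16071 m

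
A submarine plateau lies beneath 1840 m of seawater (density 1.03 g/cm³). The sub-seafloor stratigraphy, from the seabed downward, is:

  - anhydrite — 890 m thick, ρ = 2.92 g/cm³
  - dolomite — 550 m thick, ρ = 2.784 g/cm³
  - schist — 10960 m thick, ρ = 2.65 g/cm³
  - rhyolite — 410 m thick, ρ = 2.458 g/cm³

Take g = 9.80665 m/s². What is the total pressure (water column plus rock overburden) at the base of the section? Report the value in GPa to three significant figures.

0.354 GPa

seawater: 1030 kg/m³ × 9.80665 m/s² × 1840 m = 1.859×10^7 Pa = 0.01859 GPa
anhydrite: 2920 kg/m³ × 9.80665 m/s² × 890 m = 2.549×10^7 Pa = 0.02549 GPa
dolomite: 2784 kg/m³ × 9.80665 m/s² × 550 m = 1.502×10^7 Pa = 0.01502 GPa
schist: 2650 kg/m³ × 9.80665 m/s² × 10960 m = 2.848×10^8 Pa = 0.2848 GPa
rhyolite: 2458 kg/m³ × 9.80665 m/s² × 410 m = 9.883×10^6 Pa = 9.883×10^-3 GPa
Total = 0.01859 + 0.02549 + 0.01502 + 0.2848 + 9.883×10^-3 = 0.35379 GPa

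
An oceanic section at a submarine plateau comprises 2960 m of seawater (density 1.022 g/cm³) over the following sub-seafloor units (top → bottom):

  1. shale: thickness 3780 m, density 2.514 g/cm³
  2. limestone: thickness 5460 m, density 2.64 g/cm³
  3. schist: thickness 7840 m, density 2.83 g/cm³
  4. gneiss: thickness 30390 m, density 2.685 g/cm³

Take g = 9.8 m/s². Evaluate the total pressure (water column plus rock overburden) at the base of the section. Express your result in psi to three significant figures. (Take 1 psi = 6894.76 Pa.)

seawater: 1022 kg/m³ × 9.8 m/s² × 2960 m = 2.965×10^7 Pa = 4300 psi
shale: 2514 kg/m³ × 9.8 m/s² × 3780 m = 9.313×10^7 Pa = 13507 psi
limestone: 2640 kg/m³ × 9.8 m/s² × 5460 m = 1.413×10^8 Pa = 20488 psi
schist: 2830 kg/m³ × 9.8 m/s² × 7840 m = 2.174×10^8 Pa = 31536 psi
gneiss: 2685 kg/m³ × 9.8 m/s² × 30390 m = 7.997×10^8 Pa = 1.160×10^5 psi
Total = 4300 + 13507 + 20488 + 31536 + 1.160×10^5 = 1.8581×10^5 psi

186000 psi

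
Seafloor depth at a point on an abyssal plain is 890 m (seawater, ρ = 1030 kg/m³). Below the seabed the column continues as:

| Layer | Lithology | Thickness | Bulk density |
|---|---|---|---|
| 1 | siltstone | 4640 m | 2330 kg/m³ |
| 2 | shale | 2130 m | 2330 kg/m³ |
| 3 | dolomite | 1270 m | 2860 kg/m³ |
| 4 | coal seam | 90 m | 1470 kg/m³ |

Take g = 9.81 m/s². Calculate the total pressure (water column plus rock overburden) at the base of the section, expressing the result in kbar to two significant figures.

seawater: 1030 kg/m³ × 9.81 m/s² × 890 m = 8.993×10^6 Pa = 0.08993 kbar
siltstone: 2330 kg/m³ × 9.81 m/s² × 4640 m = 1.061×10^8 Pa = 1.061 kbar
shale: 2330 kg/m³ × 9.81 m/s² × 2130 m = 4.869×10^7 Pa = 0.4869 kbar
dolomite: 2860 kg/m³ × 9.81 m/s² × 1270 m = 3.563×10^7 Pa = 0.3563 kbar
coal seam: 1470 kg/m³ × 9.81 m/s² × 90 m = 1.298×10^6 Pa = 0.01298 kbar
Total = 0.08993 + 1.061 + 0.4869 + 0.3563 + 0.01298 = 2.0067 kbar

2.0 kbar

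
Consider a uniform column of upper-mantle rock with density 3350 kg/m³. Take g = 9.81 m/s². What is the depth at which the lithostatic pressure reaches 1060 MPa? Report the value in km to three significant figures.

h = P/(ρg) = 1060 MPa / (3350 kg/m³ × 9.81 m/s²) = 1.060×10^9 Pa / 32864 Pa/m = 32255 m
= 32.255 km

32.3 km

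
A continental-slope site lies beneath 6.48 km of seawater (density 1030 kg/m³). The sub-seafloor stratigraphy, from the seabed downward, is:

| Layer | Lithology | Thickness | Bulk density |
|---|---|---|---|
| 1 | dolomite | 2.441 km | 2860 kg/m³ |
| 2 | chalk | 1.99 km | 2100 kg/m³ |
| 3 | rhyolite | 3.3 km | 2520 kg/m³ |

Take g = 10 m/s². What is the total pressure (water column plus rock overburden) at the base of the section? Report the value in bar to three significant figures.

seawater: 1030 kg/m³ × 10 m/s² × 6480 m = 6.674×10^7 Pa = 667.4 bar
dolomite: 2860 kg/m³ × 10 m/s² × 2441 m = 6.981×10^7 Pa = 698.1 bar
chalk: 2100 kg/m³ × 10 m/s² × 1990 m = 4.179×10^7 Pa = 417.9 bar
rhyolite: 2520 kg/m³ × 10 m/s² × 3300 m = 8.316×10^7 Pa = 831.6 bar
Total = 667.4 + 698.1 + 417.9 + 831.6 = 2615.1 bar

2620 bar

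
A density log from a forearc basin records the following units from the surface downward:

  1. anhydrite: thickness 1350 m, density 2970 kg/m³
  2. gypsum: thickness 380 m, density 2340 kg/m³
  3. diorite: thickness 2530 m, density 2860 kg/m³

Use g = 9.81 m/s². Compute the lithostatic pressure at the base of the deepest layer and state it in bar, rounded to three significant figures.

1190 bar

anhydrite: 2970 kg/m³ × 9.81 m/s² × 1350 m = 3.933×10^7 Pa = 393.3 bar
gypsum: 2340 kg/m³ × 9.81 m/s² × 380 m = 8.723×10^6 Pa = 87.23 bar
diorite: 2860 kg/m³ × 9.81 m/s² × 2530 m = 7.098×10^7 Pa = 709.8 bar
Total = 393.3 + 87.23 + 709.8 = 1190.4 bar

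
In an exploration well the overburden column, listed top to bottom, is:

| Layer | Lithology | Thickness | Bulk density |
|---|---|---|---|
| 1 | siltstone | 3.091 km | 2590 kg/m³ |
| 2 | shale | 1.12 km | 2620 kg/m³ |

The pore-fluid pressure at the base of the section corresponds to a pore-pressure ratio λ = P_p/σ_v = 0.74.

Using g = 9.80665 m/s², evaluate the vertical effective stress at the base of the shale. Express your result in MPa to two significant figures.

Overburden (lithostatic) stress σ_v:
siltstone: 2590 kg/m³ × 9.80665 m/s² × 3091 m = 7.851×10^7 Pa = 78.51 MPa
shale: 2620 kg/m³ × 9.80665 m/s² × 1120 m = 2.878×10^7 Pa = 28.78 MPa
Total = 78.51 + 28.78 = 107.29 MPa
Pore pressure P_p = λ·σ_v = 0.74 × 107.3 MPa = 79.39 MPa
Effective stress σ' = σ_v − P_p = 107.3 − 79.39 = 27.894 MPa

28 MPa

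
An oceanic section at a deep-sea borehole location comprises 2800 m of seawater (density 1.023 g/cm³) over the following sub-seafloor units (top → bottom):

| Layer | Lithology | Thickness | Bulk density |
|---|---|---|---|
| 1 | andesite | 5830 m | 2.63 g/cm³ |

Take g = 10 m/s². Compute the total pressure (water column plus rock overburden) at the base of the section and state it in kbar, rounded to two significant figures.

1.8 kbar

seawater: 1023 kg/m³ × 10 m/s² × 2800 m = 2.864×10^7 Pa = 0.2864 kbar
andesite: 2630 kg/m³ × 10 m/s² × 5830 m = 1.533×10^8 Pa = 1.533 kbar
Total = 0.2864 + 1.533 = 1.8197 kbar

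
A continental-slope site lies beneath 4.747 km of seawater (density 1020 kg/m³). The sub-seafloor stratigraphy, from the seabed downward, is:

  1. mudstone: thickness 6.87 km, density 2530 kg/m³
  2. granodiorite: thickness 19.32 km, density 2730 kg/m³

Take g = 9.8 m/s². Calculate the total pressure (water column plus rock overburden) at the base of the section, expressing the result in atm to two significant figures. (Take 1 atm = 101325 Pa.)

seawater: 1020 kg/m³ × 9.8 m/s² × 4747 m = 4.745×10^7 Pa = 468.3 atm
mudstone: 2530 kg/m³ × 9.8 m/s² × 6870 m = 1.703×10^8 Pa = 1681 atm
granodiorite: 2730 kg/m³ × 9.8 m/s² × 19320 m = 5.169×10^8 Pa = 5101 atm
Total = 468.3 + 1681 + 5101 = 7250.7 atm

7300 atm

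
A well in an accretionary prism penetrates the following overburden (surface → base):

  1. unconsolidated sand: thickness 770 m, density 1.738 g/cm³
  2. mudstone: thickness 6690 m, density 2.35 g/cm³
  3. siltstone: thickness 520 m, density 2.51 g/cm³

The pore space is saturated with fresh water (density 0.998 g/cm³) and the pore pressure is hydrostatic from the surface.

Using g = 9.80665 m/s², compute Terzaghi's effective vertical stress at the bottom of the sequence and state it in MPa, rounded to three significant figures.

Overburden (lithostatic) stress σ_v:
unconsolidated sand: 1738 kg/m³ × 9.80665 m/s² × 770 m = 1.312×10^7 Pa = 13.12 MPa
mudstone: 2350 kg/m³ × 9.80665 m/s² × 6690 m = 1.542×10^8 Pa = 154.2 MPa
siltstone: 2510 kg/m³ × 9.80665 m/s² × 520 m = 1.280×10^7 Pa = 12.80 MPa
Total = 13.12 + 154.2 + 12.80 = 180.10 MPa
Pore pressure P_p = 998 kg/m³ × 9.80665 m/s² × 7980 m = 7.810×10^7 Pa = 78.10 MPa
Effective stress σ' = σ_v − P_p = 180.1 − 78.10 = 102.00 MPa

102 MPa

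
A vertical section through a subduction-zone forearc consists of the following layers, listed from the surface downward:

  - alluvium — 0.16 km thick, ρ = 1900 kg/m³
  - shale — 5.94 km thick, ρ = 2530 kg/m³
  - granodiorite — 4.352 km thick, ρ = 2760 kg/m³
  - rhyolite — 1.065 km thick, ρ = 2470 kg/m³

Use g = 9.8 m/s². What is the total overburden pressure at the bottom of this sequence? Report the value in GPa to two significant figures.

0.29 GPa

alluvium: 1900 kg/m³ × 9.8 m/s² × 160 m = 2.979×10^6 Pa = 2.979×10^-3 GPa
shale: 2530 kg/m³ × 9.8 m/s² × 5940 m = 1.473×10^8 Pa = 0.1473 GPa
granodiorite: 2760 kg/m³ × 9.8 m/s² × 4352 m = 1.177×10^8 Pa = 0.1177 GPa
rhyolite: 2470 kg/m³ × 9.8 m/s² × 1065 m = 2.578×10^7 Pa = 0.02578 GPa
Total = 2.979×10^-3 + 0.1473 + 0.1177 + 0.02578 = 0.29375 GPa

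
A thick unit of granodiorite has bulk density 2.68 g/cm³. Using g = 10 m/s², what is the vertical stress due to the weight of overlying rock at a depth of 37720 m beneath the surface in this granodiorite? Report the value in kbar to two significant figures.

granodiorite: 2680 kg/m³ × 10 m/s² × 37720 m = 1.011×10^9 Pa = 10.11 kbar

10 kbar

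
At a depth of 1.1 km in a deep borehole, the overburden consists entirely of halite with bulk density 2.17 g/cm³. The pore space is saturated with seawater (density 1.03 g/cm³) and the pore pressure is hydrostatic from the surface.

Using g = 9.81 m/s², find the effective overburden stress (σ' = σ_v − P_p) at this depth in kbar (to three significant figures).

0.123 kbar

Overburden (lithostatic) stress σ_v:
halite: 2170 kg/m³ × 9.81 m/s² × 1100 m = 2.342×10^7 Pa = 23.42 MPa
Pore pressure P_p = 1030 kg/m³ × 9.81 m/s² × 1100 m = 1.111×10^7 Pa = 11.11 MPa
Effective stress σ' = σ_v − P_p = 23.42 − 11.11 = 12.302 MPa = 0.12302 kbar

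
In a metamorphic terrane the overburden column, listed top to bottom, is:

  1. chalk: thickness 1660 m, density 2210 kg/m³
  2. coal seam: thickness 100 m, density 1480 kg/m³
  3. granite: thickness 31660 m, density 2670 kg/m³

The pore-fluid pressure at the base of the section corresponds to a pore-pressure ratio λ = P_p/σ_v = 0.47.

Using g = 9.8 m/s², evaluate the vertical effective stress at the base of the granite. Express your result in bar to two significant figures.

Overburden (lithostatic) stress σ_v:
chalk: 2210 kg/m³ × 9.8 m/s² × 1660 m = 3.595×10^7 Pa = 35.95 MPa
coal seam: 1480 kg/m³ × 9.8 m/s² × 100 m = 1.450×10^6 Pa = 1.450 MPa
granite: 2670 kg/m³ × 9.8 m/s² × 31660 m = 8.284×10^8 Pa = 828.4 MPa
Total = 35.95 + 1.450 + 828.4 = 865.82 MPa
Pore pressure P_p = λ·σ_v = 0.47 × 865.8 MPa = 406.9 MPa
Effective stress σ' = σ_v − P_p = 865.8 − 406.9 = 458.88 MPa = 4588.8 bar

4600 bar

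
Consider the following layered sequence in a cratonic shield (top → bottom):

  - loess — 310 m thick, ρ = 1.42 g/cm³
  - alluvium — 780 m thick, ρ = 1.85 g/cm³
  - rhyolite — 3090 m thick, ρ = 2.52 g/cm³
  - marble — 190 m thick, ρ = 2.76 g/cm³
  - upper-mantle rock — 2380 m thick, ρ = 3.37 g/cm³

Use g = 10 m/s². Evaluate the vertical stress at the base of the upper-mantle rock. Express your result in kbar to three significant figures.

loess: 1420 kg/m³ × 10 m/s² × 310 m = 4.402×10^6 Pa = 0.04402 kbar
alluvium: 1850 kg/m³ × 10 m/s² × 780 m = 1.443×10^7 Pa = 0.1443 kbar
rhyolite: 2520 kg/m³ × 10 m/s² × 3090 m = 7.787×10^7 Pa = 0.7787 kbar
marble: 2760 kg/m³ × 10 m/s² × 190 m = 5.244×10^6 Pa = 0.05244 kbar
upper-mantle rock: 3370 kg/m³ × 10 m/s² × 2380 m = 8.021×10^7 Pa = 0.8021 kbar
Total = 0.04402 + 0.1443 + 0.7787 + 0.05244 + 0.8021 = 1.8215 kbar

1.82 kbar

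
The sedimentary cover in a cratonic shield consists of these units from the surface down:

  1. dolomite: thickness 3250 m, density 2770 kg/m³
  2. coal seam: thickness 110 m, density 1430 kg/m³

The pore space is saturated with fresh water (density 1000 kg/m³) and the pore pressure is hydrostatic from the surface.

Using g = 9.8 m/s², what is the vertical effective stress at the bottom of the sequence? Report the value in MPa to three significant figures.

56.8 MPa

Overburden (lithostatic) stress σ_v:
dolomite: 2770 kg/m³ × 9.8 m/s² × 3250 m = 8.822×10^7 Pa = 88.22 MPa
coal seam: 1430 kg/m³ × 9.8 m/s² × 110 m = 1.542×10^6 Pa = 1.542 MPa
Total = 88.22 + 1.542 = 89.766 MPa
Pore pressure P_p = 1000 kg/m³ × 9.8 m/s² × 3360 m = 3.293×10^7 Pa = 32.93 MPa
Effective stress σ' = σ_v − P_p = 89.77 − 32.93 = 56.838 MPa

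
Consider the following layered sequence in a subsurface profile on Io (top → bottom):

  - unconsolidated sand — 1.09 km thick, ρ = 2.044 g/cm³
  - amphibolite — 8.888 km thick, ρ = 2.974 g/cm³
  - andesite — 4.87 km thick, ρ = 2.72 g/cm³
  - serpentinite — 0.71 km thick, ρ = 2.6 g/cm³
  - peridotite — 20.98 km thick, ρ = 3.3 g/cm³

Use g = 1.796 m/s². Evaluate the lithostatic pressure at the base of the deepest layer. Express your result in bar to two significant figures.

unconsolidated sand: 2044 kg/m³ × 1.796 m/s² × 1090 m = 4.001×10^6 Pa = 40.01 bar
amphibolite: 2974 kg/m³ × 1.796 m/s² × 8888 m = 4.747×10^7 Pa = 474.7 bar
andesite: 2720 kg/m³ × 1.796 m/s² × 4870 m = 2.379×10^7 Pa = 237.9 bar
serpentinite: 2600 kg/m³ × 1.796 m/s² × 710 m = 3.315×10^6 Pa = 33.15 bar
peridotite: 3300 kg/m³ × 1.796 m/s² × 20980 m = 1.243×10^8 Pa = 1243 bar
Total = 40.01 + 474.7 + 237.9 + 33.15 + 1243 = 2029.3 bar

2000 bar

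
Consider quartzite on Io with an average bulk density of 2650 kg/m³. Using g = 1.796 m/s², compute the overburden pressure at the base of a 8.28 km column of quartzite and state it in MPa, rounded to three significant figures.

quartzite: 2650 kg/m³ × 1.796 m/s² × 8280 m = 3.941×10^7 Pa = 39.41 MPa

39.4 MPa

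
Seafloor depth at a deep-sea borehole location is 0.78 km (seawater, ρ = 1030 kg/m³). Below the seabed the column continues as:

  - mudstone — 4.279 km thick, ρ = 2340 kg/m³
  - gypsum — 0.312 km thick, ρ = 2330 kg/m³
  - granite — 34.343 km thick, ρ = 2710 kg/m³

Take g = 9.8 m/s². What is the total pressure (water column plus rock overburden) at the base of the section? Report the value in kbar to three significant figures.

10.3 kbar

seawater: 1030 kg/m³ × 9.8 m/s² × 780 m = 7.873×10^6 Pa = 0.07873 kbar
mudstone: 2340 kg/m³ × 9.8 m/s² × 4279 m = 9.813×10^7 Pa = 0.9813 kbar
gypsum: 2330 kg/m³ × 9.8 m/s² × 312 m = 7.124×10^6 Pa = 0.07124 kbar
granite: 2710 kg/m³ × 9.8 m/s² × 34343 m = 9.121×10^8 Pa = 9.121 kbar
Total = 0.07873 + 0.9813 + 0.07124 + 9.121 = 10.252 kbar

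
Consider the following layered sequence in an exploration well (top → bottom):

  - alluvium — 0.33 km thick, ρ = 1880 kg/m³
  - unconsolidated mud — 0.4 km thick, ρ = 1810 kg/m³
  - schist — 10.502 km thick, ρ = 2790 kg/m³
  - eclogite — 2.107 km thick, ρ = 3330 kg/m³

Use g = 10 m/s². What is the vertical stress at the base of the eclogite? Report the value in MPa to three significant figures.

377 MPa

alluvium: 1880 kg/m³ × 10 m/s² × 330 m = 6.204×10^6 Pa = 6.204 MPa
unconsolidated mud: 1810 kg/m³ × 10 m/s² × 400 m = 7.240×10^6 Pa = 7.240 MPa
schist: 2790 kg/m³ × 10 m/s² × 10502 m = 2.930×10^8 Pa = 293.0 MPa
eclogite: 3330 kg/m³ × 10 m/s² × 2107 m = 7.016×10^7 Pa = 70.16 MPa
Total = 6.204 + 7.240 + 293.0 + 70.16 = 376.61 MPa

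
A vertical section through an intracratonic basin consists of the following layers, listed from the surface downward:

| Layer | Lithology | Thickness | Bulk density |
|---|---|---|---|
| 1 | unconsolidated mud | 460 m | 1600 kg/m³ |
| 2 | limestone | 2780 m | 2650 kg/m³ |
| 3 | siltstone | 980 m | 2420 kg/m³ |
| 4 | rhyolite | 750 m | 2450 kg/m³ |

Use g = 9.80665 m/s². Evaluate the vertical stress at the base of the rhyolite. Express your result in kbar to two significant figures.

unconsolidated mud: 1600 kg/m³ × 9.80665 m/s² × 460 m = 7.218×10^6 Pa = 0.07218 kbar
limestone: 2650 kg/m³ × 9.80665 m/s² × 2780 m = 7.225×10^7 Pa = 0.7225 kbar
siltstone: 2420 kg/m³ × 9.80665 m/s² × 980 m = 2.326×10^7 Pa = 0.2326 kbar
rhyolite: 2450 kg/m³ × 9.80665 m/s² × 750 m = 1.802×10^7 Pa = 0.1802 kbar
Total = 0.07218 + 0.7225 + 0.2326 + 0.1802 = 1.2074 kbar

1.2 kbar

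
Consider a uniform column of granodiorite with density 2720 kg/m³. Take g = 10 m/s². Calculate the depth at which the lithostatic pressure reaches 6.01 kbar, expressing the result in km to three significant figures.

22.1 km

h = P/(ρg) = 6.01 kbar / (2720 kg/m³ × 10 m/s²) = 6.010×10^8 Pa / 27200 Pa/m = 22096 m
= 22.096 km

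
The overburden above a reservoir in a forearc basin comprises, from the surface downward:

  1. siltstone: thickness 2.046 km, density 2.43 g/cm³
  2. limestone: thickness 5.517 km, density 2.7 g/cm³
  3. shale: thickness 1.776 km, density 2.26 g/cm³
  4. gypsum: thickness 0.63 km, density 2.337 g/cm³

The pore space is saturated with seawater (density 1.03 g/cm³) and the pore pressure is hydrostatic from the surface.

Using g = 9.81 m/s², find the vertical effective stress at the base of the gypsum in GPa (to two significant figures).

Overburden (lithostatic) stress σ_v:
siltstone: 2430 kg/m³ × 9.81 m/s² × 2046 m = 4.877×10^7 Pa = 48.77 MPa
limestone: 2700 kg/m³ × 9.81 m/s² × 5517 m = 1.461×10^8 Pa = 146.1 MPa
shale: 2260 kg/m³ × 9.81 m/s² × 1776 m = 3.937×10^7 Pa = 39.37 MPa
gypsum: 2337 kg/m³ × 9.81 m/s² × 630 m = 1.444×10^7 Pa = 14.44 MPa
Total = 48.77 + 146.1 + 39.37 + 14.44 = 248.72 MPa
Pore pressure P_p = 1030 kg/m³ × 9.81 m/s² × 9969 m = 1.007×10^8 Pa = 100.7 MPa
Effective stress σ' = σ_v − P_p = 248.7 − 100.7 = 147.99 MPa = 0.14799 GPa

0.15 GPa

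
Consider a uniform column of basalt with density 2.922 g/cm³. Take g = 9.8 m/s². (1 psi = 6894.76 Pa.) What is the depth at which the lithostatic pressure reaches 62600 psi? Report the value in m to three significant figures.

h = P/(ρg) = 62600 psi / (2922 kg/m³ × 9.8 m/s²) = 4.316×10^8 Pa / 28636 Pa/m = 15073 m

15100 m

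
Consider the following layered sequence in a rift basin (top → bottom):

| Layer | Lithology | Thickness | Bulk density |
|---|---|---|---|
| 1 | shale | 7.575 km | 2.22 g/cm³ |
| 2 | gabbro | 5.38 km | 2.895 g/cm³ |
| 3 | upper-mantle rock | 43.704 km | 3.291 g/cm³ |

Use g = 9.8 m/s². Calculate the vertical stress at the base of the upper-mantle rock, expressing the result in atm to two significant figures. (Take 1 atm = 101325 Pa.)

shale: 2220 kg/m³ × 9.8 m/s² × 7575 m = 1.648×10^8 Pa = 1626 atm
gabbro: 2895 kg/m³ × 9.8 m/s² × 5380 m = 1.526×10^8 Pa = 1506 atm
upper-mantle rock: 3291 kg/m³ × 9.8 m/s² × 43704 m = 1.410×10^9 Pa = 13911 atm
Total = 1626 + 1506 + 13911 = 17044 atm

17000 atm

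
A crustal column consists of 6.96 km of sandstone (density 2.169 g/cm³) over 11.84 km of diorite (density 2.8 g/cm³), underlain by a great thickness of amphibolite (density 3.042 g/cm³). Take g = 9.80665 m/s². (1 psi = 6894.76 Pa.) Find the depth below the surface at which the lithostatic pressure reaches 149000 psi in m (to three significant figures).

Pressure at base of upper layers: 2169×9.80665×6960 + 2800×9.80665×11840 = 4.732×10^8 Pa = 68625 psi
Remaining pressure to be supplied by amphibolite: 1.027×10^9 − 4.732×10^8 = 5.542×10^8 Pa
Additional depth in amphibolite = 5.542×10^8 Pa / (3042 kg/m³ × 9.80665 m/s²) = 18576 m
Total depth = 18800 m + 18576 m = 37376 m

37400 m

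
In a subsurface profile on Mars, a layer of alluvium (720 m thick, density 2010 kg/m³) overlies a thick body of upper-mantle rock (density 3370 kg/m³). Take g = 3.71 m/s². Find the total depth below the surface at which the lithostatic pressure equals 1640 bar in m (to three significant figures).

Pressure at base of upper layers: 2010×3.71×720 = 5.369×10^6 Pa = 53.69 bar
Remaining pressure to be supplied by upper-mantle rock: 1.640×10^8 − 5.369×10^6 = 1.586×10^8 Pa
Additional depth in upper-mantle rock = 1.586×10^8 Pa / (3370 kg/m³ × 3.71 m/s²) = 12688 m
Total depth = 720 m + 12688 m = 13408 m

13400 m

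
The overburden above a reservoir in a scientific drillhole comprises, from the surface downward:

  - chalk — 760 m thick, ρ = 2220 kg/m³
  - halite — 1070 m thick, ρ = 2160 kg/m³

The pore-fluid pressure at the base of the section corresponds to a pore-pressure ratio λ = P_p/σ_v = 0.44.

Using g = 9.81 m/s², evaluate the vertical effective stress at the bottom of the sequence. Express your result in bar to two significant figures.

220 bar

Overburden (lithostatic) stress σ_v:
chalk: 2220 kg/m³ × 9.81 m/s² × 760 m = 1.655×10^7 Pa = 16.55 MPa
halite: 2160 kg/m³ × 9.81 m/s² × 1070 m = 2.267×10^7 Pa = 22.67 MPa
Total = 16.55 + 22.67 = 39.224 MPa
Pore pressure P_p = λ·σ_v = 0.44 × 39.22 MPa = 17.26 MPa
Effective stress σ' = σ_v − P_p = 39.22 − 17.26 = 21.966 MPa = 219.66 bar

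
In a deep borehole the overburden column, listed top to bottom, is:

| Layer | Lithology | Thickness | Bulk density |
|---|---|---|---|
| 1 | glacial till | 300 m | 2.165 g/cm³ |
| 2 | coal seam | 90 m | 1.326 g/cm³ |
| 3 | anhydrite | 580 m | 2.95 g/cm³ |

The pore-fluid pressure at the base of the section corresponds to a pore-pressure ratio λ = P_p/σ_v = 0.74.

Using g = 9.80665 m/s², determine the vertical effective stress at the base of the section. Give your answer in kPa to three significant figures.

6320 kPa

Overburden (lithostatic) stress σ_v:
glacial till: 2165 kg/m³ × 9.80665 m/s² × 300 m = 6.369×10^6 Pa = 6.369 MPa
coal seam: 1326 kg/m³ × 9.80665 m/s² × 90 m = 1.170×10^6 Pa = 1.170 MPa
anhydrite: 2950 kg/m³ × 9.80665 m/s² × 580 m = 1.678×10^7 Pa = 16.78 MPa
Total = 6.369 + 1.170 + 16.78 = 24.319 MPa
Pore pressure P_p = λ·σ_v = 0.74 × 24.32 MPa = 18.00 MPa
Effective stress σ' = σ_v − P_p = 24.32 − 18.00 = 6.3229 MPa = 6322.9 kPa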